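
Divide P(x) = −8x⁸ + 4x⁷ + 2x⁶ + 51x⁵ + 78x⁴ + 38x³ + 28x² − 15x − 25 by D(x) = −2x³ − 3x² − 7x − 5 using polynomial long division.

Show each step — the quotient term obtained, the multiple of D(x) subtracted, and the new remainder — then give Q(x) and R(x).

Step 1: lead(−8x⁸ + 4x⁷ + 2x⁶ + 51x⁵ + 78x⁴ + 38x³ + 28x² − 15x − 25) ÷ lead(D) = −8x⁸ ÷ −2x³ = 4x⁵. Subtract (4x⁵)·D = −8x⁸ − 12x⁷ − 28x⁶ − 20x⁵. Remainder: 16x⁷ + 30x⁶ + 71x⁵ + 78x⁴ + 38x³ + 28x² − 15x − 25.
Step 2: lead(16x⁷ + 30x⁶ + 71x⁵ + 78x⁴ + 38x³ + 28x² − 15x − 25) ÷ lead(D) = 16x⁷ ÷ −2x³ = −8x⁴. Subtract (−8x⁴)·D = 16x⁷ + 24x⁶ + 56x⁵ + 40x⁴. Remainder: 6x⁶ + 15x⁵ + 38x⁴ + 38x³ + 28x² − 15x − 25.
Step 3: lead(6x⁶ + 15x⁵ + 38x⁴ + 38x³ + 28x² − 15x − 25) ÷ lead(D) = 6x⁶ ÷ −2x³ = −3x³. Subtract (−3x³)·D = 6x⁶ + 9x⁵ + 21x⁴ + 15x³. Remainder: 6x⁵ + 17x⁴ + 23x³ + 28x² − 15x − 25.
Step 4: lead(6x⁵ + 17x⁴ + 23x³ + 28x² − 15x − 25) ÷ lead(D) = 6x⁵ ÷ −2x³ = −3x². Subtract (−3x²)·D = 6x⁵ + 9x⁴ + 21x³ + 15x². Remainder: 8x⁴ + 2x³ + 13x² − 15x − 25.
Step 5: lead(8x⁴ + 2x³ + 13x² − 15x − 25) ÷ lead(D) = 8x⁴ ÷ −2x³ = −4x. Subtract (−4x)·D = 8x⁴ + 12x³ + 28x² + 20x. Remainder: −10x³ − 15x² − 35x − 25.
Step 6: lead(−10x³ − 15x² − 35x − 25) ÷ lead(D) = −10x³ ÷ −2x³ = 5. Subtract (5)·D = −10x³ − 15x² − 35x − 25. Remainder: 0.

Q(x) = 4x⁵ − 8x⁴ − 3x³ − 3x² − 4x + 5; R(x) = 0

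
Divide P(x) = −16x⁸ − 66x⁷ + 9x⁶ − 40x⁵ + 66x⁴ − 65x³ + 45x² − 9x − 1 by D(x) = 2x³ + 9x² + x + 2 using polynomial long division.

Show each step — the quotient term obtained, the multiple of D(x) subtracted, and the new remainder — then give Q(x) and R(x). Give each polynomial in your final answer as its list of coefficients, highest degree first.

Q = [-8, 3, -5, 9, -8, 4]; R = [-1, 3, -9]

Step 1: lead(−16x⁸ − 66x⁷ + 9x⁶ − 40x⁵ + 66x⁴ − 65x³ + 45x² − 9x − 1) ÷ lead(D) = −16x⁸ ÷ 2x³ = −8x⁵. Subtract (−8x⁵)·D = −16x⁸ − 72x⁷ − 8x⁶ − 16x⁵. Remainder: 6x⁷ + 17x⁶ − 24x⁵ + 66x⁴ − 65x³ + 45x² − 9x − 1.
Step 2: lead(6x⁷ + 17x⁶ − 24x⁵ + 66x⁴ − 65x³ + 45x² − 9x − 1) ÷ lead(D) = 6x⁷ ÷ 2x³ = 3x⁴. Subtract (3x⁴)·D = 6x⁷ + 27x⁶ + 3x⁵ + 6x⁴. Remainder: −10x⁶ − 27x⁵ + 60x⁴ − 65x³ + 45x² − 9x − 1.
Step 3: lead(−10x⁶ − 27x⁵ + 60x⁴ − 65x³ + 45x² − 9x − 1) ÷ lead(D) = −10x⁶ ÷ 2x³ = −5x³. Subtract (−5x³)·D = −10x⁶ − 45x⁵ − 5x⁴ − 10x³. Remainder: 18x⁵ + 65x⁴ − 55x³ + 45x² − 9x − 1.
Step 4: lead(18x⁵ + 65x⁴ − 55x³ + 45x² − 9x − 1) ÷ lead(D) = 18x⁵ ÷ 2x³ = 9x². Subtract (9x²)·D = 18x⁵ + 81x⁴ + 9x³ + 18x². Remainder: −16x⁴ − 64x³ + 27x² − 9x − 1.
Step 5: lead(−16x⁴ − 64x³ + 27x² − 9x − 1) ÷ lead(D) = −16x⁴ ÷ 2x³ = −8x. Subtract (−8x)·D = −16x⁴ − 72x³ − 8x² − 16x. Remainder: 8x³ + 35x² + 7x − 1.
Step 6: lead(8x³ + 35x² + 7x − 1) ÷ lead(D) = 8x³ ÷ 2x³ = 4. Subtract (4)·D = 8x³ + 36x² + 4x + 8. Remainder: −x² + 3x − 9.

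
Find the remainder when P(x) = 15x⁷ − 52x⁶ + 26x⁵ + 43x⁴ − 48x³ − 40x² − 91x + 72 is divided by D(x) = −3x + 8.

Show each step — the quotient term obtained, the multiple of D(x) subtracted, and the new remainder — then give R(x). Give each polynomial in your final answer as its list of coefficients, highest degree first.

Step 1: lead(15x⁷ − 52x⁶ + 26x⁵ + 43x⁴ − 48x³ − 40x² − 91x + 72) ÷ lead(D) = 15x⁷ ÷ −3x = −5x⁶. Subtract (−5x⁶)·D = 15x⁷ − 40x⁶. Remainder: −12x⁶ + 26x⁵ + 43x⁴ − 48x³ − 40x² − 91x + 72.
Step 2: lead(−12x⁶ + 26x⁵ + 43x⁴ − 48x³ − 40x² − 91x + 72) ÷ lead(D) = −12x⁶ ÷ −3x = 4x⁵. Subtract (4x⁵)·D = −12x⁶ + 32x⁵. Remainder: −6x⁵ + 43x⁴ − 48x³ − 40x² − 91x + 72.
Step 3: lead(−6x⁵ + 43x⁴ − 48x³ − 40x² − 91x + 72) ÷ lead(D) = −6x⁵ ÷ −3x = 2x⁴. Subtract (2x⁴)·D = −6x⁵ + 16x⁴. Remainder: 27x⁴ − 48x³ − 40x² − 91x + 72.
Step 4: lead(27x⁴ − 48x³ − 40x² − 91x + 72) ÷ lead(D) = 27x⁴ ÷ −3x = −9x³. Subtract (−9x³)·D = 27x⁴ − 72x³. Remainder: 24x³ − 40x² − 91x + 72.
Step 5: lead(24x³ − 40x² − 91x + 72) ÷ lead(D) = 24x³ ÷ −3x = −8x². Subtract (−8x²)·D = 24x³ − 64x². Remainder: 24x² − 91x + 72.
Step 6: lead(24x² − 91x + 72) ÷ lead(D) = 24x² ÷ −3x = −8x. Subtract (−8x)·D = 24x² − 64x. Remainder: −27x + 72.
Step 7: lead(−27x + 72) ÷ lead(D) = −27x ÷ −3x = 9. Subtract (9)·D = −27x + 72. Remainder: 0.

R = [0]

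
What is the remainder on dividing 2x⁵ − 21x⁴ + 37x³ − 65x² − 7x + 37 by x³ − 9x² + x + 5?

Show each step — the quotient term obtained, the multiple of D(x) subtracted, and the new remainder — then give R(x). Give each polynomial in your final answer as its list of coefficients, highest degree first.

R = [-3]

Step 1: lead(2x⁵ − 21x⁴ + 37x³ − 65x² − 7x + 37) ÷ lead(D) = 2x⁵ ÷ x³ = 2x². Subtract (2x²)·D = 2x⁵ − 18x⁴ + 2x³ + 10x². Remainder: −3x⁴ + 35x³ − 75x² − 7x + 37.
Step 2: lead(−3x⁴ + 35x³ − 75x² − 7x + 37) ÷ lead(D) = −3x⁴ ÷ x³ = −3x. Subtract (−3x)·D = −3x⁴ + 27x³ − 3x² − 15x. Remainder: 8x³ − 72x² + 8x + 37.
Step 3: lead(8x³ − 72x² + 8x + 37) ÷ lead(D) = 8x³ ÷ x³ = 8. Subtract (8)·D = 8x³ − 72x² + 8x + 40. Remainder: −3.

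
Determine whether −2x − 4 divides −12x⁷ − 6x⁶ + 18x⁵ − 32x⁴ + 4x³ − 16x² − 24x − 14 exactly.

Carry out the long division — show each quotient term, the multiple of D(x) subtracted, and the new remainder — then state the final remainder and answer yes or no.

Step 1: lead(−12x⁷ − 6x⁶ + 18x⁵ − 32x⁴ + 4x³ − 16x² − 24x − 14) ÷ lead(D) = −12x⁷ ÷ −2x = 6x⁶. Subtract (6x⁶)·D = −12x⁷ − 24x⁶. Remainder: 18x⁶ + 18x⁵ − 32x⁴ + 4x³ − 16x² − 24x − 14.
Step 2: lead(18x⁶ + 18x⁵ − 32x⁴ + 4x³ − 16x² − 24x − 14) ÷ lead(D) = 18x⁶ ÷ −2x = −9x⁵. Subtract (−9x⁵)·D = 18x⁶ + 36x⁵. Remainder: −18x⁵ − 32x⁴ + 4x³ − 16x² − 24x − 14.
Step 3: lead(−18x⁵ − 32x⁴ + 4x³ − 16x² − 24x − 14) ÷ lead(D) = −18x⁵ ÷ −2x = 9x⁴. Subtract (9x⁴)·D = −18x⁵ − 36x⁴. Remainder: 4x⁴ + 4x³ − 16x² − 24x − 14.
Step 4: lead(4x⁴ + 4x³ − 16x² − 24x − 14) ÷ lead(D) = 4x⁴ ÷ −2x = −2x³. Subtract (−2x³)·D = 4x⁴ + 8x³. Remainder: −4x³ − 16x² − 24x − 14.
Step 5: lead(−4x³ − 16x² − 24x − 14) ÷ lead(D) = −4x³ ÷ −2x = 2x². Subtract (2x²)·D = −4x³ − 8x². Remainder: −8x² − 24x − 14.
Step 6: lead(−8x² − 24x − 14) ÷ lead(D) = −8x² ÷ −2x = 4x. Subtract (4x)·D = −8x² − 16x. Remainder: −8x − 14.
Step 7: lead(−8x − 14) ÷ lead(D) = −8x ÷ −2x = 4. Subtract (4)·D = −8x − 16. Remainder: 2.

R(x) = 2, so D(x) is not a factor of P(x). no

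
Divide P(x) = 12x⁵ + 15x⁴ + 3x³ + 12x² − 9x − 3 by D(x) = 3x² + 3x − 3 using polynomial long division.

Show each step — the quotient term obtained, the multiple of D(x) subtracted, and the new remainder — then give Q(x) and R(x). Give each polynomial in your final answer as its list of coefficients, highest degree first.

Step 1: lead(12x⁵ + 15x⁴ + 3x³ + 12x² − 9x − 3) ÷ lead(D) = 12x⁵ ÷ 3x² = 4x³. Subtract (4x³)·D = 12x⁵ + 12x⁴ − 12x³. Remainder: 3x⁴ + 15x³ + 12x² − 9x − 3.
Step 2: lead(3x⁴ + 15x³ + 12x² − 9x − 3) ÷ lead(D) = 3x⁴ ÷ 3x² = x². Subtract (x²)·D = 3x⁴ + 3x³ − 3x². Remainder: 12x³ + 15x² − 9x − 3.
Step 3: lead(12x³ + 15x² − 9x − 3) ÷ lead(D) = 12x³ ÷ 3x² = 4x. Subtract (4x)·D = 12x³ + 12x² − 12x. Remainder: 3x² + 3x − 3.
Step 4: lead(3x² + 3x − 3) ÷ lead(D) = 3x² ÷ 3x² = 1. Subtract (1)·D = 3x² + 3x − 3. Remainder: 0.

Q = [4, 1, 4, 1]; R = [0]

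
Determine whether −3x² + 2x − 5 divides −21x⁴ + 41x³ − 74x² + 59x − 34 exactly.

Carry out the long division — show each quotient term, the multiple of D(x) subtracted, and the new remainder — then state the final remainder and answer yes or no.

R(x) = 1, so D(x) is not a factor of P(x). no

Step 1: lead(−21x⁴ + 41x³ − 74x² + 59x − 34) ÷ lead(D) = −21x⁴ ÷ −3x² = 7x². Subtract (7x²)·D = −21x⁴ + 14x³ − 35x². Remainder: 27x³ − 39x² + 59x − 34.
Step 2: lead(27x³ − 39x² + 59x − 34) ÷ lead(D) = 27x³ ÷ −3x² = −9x. Subtract (−9x)·D = 27x³ − 18x² + 45x. Remainder: −21x² + 14x − 34.
Step 3: lead(−21x² + 14x − 34) ÷ lead(D) = −21x² ÷ −3x² = 7. Subtract (7)·D = −21x² + 14x − 35. Remainder: 1.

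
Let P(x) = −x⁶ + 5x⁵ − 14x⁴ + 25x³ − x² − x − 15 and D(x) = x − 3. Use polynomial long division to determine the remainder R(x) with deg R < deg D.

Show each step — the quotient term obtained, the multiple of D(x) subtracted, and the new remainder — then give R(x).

Step 1: lead(−x⁶ + 5x⁵ − 14x⁴ + 25x³ − x² − x − 15) ÷ lead(D) = −x⁶ ÷ x = −x⁵. Subtract (−x⁵)·D = −x⁶ + 3x⁵. Remainder: 2x⁵ − 14x⁴ + 25x³ − x² − x − 15.
Step 2: lead(2x⁵ − 14x⁴ + 25x³ − x² − x − 15) ÷ lead(D) = 2x⁵ ÷ x = 2x⁴. Subtract (2x⁴)·D = 2x⁵ − 6x⁴. Remainder: −8x⁴ + 25x³ − x² − x − 15.
Step 3: lead(−8x⁴ + 25x³ − x² − x − 15) ÷ lead(D) = −8x⁴ ÷ x = −8x³. Subtract (−8x³)·D = −8x⁴ + 24x³. Remainder: x³ − x² − x − 15.
Step 4: lead(x³ − x² − x − 15) ÷ lead(D) = x³ ÷ x = x². Subtract (x²)·D = x³ − 3x². Remainder: 2x² − x − 15.
Step 5: lead(2x² − x − 15) ÷ lead(D) = 2x² ÷ x = 2x. Subtract (2x)·D = 2x² − 6x. Remainder: 5x − 15.
Step 6: lead(5x − 15) ÷ lead(D) = 5x ÷ x = 5. Subtract (5)·D = 5x − 15. Remainder: 0.

R(x) = 0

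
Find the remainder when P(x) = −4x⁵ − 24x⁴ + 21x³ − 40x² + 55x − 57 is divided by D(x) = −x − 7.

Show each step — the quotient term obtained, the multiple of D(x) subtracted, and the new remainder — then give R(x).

Step 1: lead(−4x⁵ − 24x⁴ + 21x³ − 40x² + 55x − 57) ÷ lead(D) = −4x⁵ ÷ −x = 4x⁴. Subtract (4x⁴)·D = −4x⁵ − 28x⁴. Remainder: 4x⁴ + 21x³ − 40x² + 55x − 57.
Step 2: lead(4x⁴ + 21x³ − 40x² + 55x − 57) ÷ lead(D) = 4x⁴ ÷ −x = −4x³. Subtract (−4x³)·D = 4x⁴ + 28x³. Remainder: −7x³ − 40x² + 55x − 57.
Step 3: lead(−7x³ − 40x² + 55x − 57) ÷ lead(D) = −7x³ ÷ −x = 7x². Subtract (7x²)·D = −7x³ − 49x². Remainder: 9x² + 55x − 57.
Step 4: lead(9x² + 55x − 57) ÷ lead(D) = 9x² ÷ −x = −9x. Subtract (−9x)·D = 9x² + 63x. Remainder: −8x − 57.
Step 5: lead(−8x − 57) ÷ lead(D) = −8x ÷ −x = 8. Subtract (8)·D = −8x − 56. Remainder: −1.

R(x) = −1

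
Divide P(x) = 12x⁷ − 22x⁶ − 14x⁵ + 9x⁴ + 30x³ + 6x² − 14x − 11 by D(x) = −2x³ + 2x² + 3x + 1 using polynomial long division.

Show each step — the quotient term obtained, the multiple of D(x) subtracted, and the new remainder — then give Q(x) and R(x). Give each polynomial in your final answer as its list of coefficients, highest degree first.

Q = [-6, 5, 3, 3, -5]; R = [4, -2, -6]

Step 1: lead(12x⁷ − 22x⁶ − 14x⁵ + 9x⁴ + 30x³ + 6x² − 14x − 11) ÷ lead(D) = 12x⁷ ÷ −2x³ = −6x⁴. Subtract (−6x⁴)·D = 12x⁷ − 12x⁶ − 18x⁵ − 6x⁴. Remainder: −10x⁶ + 4x⁵ + 15x⁴ + 30x³ + 6x² − 14x − 11.
Step 2: lead(−10x⁶ + 4x⁵ + 15x⁴ + 30x³ + 6x² − 14x − 11) ÷ lead(D) = −10x⁶ ÷ −2x³ = 5x³. Subtract (5x³)·D = −10x⁶ + 10x⁵ + 15x⁴ + 5x³. Remainder: −6x⁵ + 25x³ + 6x² − 14x − 11.
Step 3: lead(−6x⁵ + 25x³ + 6x² − 14x − 11) ÷ lead(D) = −6x⁵ ÷ −2x³ = 3x². Subtract (3x²)·D = −6x⁵ + 6x⁴ + 9x³ + 3x². Remainder: −6x⁴ + 16x³ + 3x² − 14x − 11.
Step 4: lead(−6x⁴ + 16x³ + 3x² − 14x − 11) ÷ lead(D) = −6x⁴ ÷ −2x³ = 3x. Subtract (3x)·D = −6x⁴ + 6x³ + 9x² + 3x. Remainder: 10x³ − 6x² − 17x − 11.
Step 5: lead(10x³ − 6x² − 17x − 11) ÷ lead(D) = 10x³ ÷ −2x³ = −5. Subtract (−5)·D = 10x³ − 10x² − 15x − 5. Remainder: 4x² − 2x − 6.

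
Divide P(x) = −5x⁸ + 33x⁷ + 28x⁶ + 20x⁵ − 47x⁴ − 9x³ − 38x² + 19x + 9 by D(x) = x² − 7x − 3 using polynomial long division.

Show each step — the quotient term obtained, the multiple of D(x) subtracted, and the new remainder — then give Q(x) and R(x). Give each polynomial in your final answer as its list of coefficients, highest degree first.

Step 1: lead(−5x⁸ + 33x⁷ + 28x⁶ + 20x⁵ − 47x⁴ − 9x³ − 38x² + 19x + 9) ÷ lead(D) = −5x⁸ ÷ x² = −5x⁶. Subtract (−5x⁶)·D = −5x⁸ + 35x⁷ + 15x⁶. Remainder: −2x⁷ + 13x⁶ + 20x⁵ − 47x⁴ − 9x³ − 38x² + 19x + 9.
Step 2: lead(−2x⁷ + 13x⁶ + 20x⁵ − 47x⁴ − 9x³ − 38x² + 19x + 9) ÷ lead(D) = −2x⁷ ÷ x² = −2x⁵. Subtract (−2x⁵)·D = −2x⁷ + 14x⁶ + 6x⁵. Remainder: −x⁶ + 14x⁵ − 47x⁴ − 9x³ − 38x² + 19x + 9.
Step 3: lead(−x⁶ + 14x⁵ − 47x⁴ − 9x³ − 38x² + 19x + 9) ÷ lead(D) = −x⁶ ÷ x² = −x⁴. Subtract (−x⁴)·D = −x⁶ + 7x⁵ + 3x⁴. Remainder: 7x⁵ − 50x⁴ − 9x³ − 38x² + 19x + 9.
Step 4: lead(7x⁵ − 50x⁴ − 9x³ − 38x² + 19x + 9) ÷ lead(D) = 7x⁵ ÷ x² = 7x³. Subtract (7x³)·D = 7x⁵ − 49x⁴ − 21x³. Remainder: −x⁴ + 12x³ − 38x² + 19x + 9.
Step 5: lead(−x⁴ + 12x³ − 38x² + 19x + 9) ÷ lead(D) = −x⁴ ÷ x² = −x². Subtract (−x²)·D = −x⁴ + 7x³ + 3x². Remainder: 5x³ − 41x² + 19x + 9.
Step 6: lead(5x³ − 41x² + 19x + 9) ÷ lead(D) = 5x³ ÷ x² = 5x. Subtract (5x)·D = 5x³ − 35x² − 15x. Remainder: −6x² + 34x + 9.
Step 7: lead(−6x² + 34x + 9) ÷ lead(D) = −6x² ÷ x² = −6. Subtract (−6)·D = −6x² + 42x + 18. Remainder: −8x − 9.

Q = [-5, -2, -1, 7, -1, 5, -6]; R = [-8, -9]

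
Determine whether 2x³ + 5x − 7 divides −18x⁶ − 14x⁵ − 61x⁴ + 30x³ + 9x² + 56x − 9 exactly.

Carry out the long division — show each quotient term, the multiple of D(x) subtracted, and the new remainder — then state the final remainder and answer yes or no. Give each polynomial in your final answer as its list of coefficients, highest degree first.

R = [-5, -2], so D(x) is not a factor of P(x). no

Step 1: lead(−18x⁶ − 14x⁵ − 61x⁴ + 30x³ + 9x² + 56x − 9) ÷ lead(D) = −18x⁶ ÷ 2x³ = −9x³. Subtract (−9x³)·D = −18x⁶ − 45x⁴ + 63x³. Remainder: −14x⁵ − 16x⁴ − 33x³ + 9x² + 56x − 9.
Step 2: lead(−14x⁵ − 16x⁴ − 33x³ + 9x² + 56x − 9) ÷ lead(D) = −14x⁵ ÷ 2x³ = −7x². Subtract (−7x²)·D = −14x⁵ − 35x³ + 49x². Remainder: −16x⁴ + 2x³ − 40x² + 56x − 9.
Step 3: lead(−16x⁴ + 2x³ − 40x² + 56x − 9) ÷ lead(D) = −16x⁴ ÷ 2x³ = −8x. Subtract (−8x)·D = −16x⁴ − 40x² + 56x. Remainder: 2x³ − 9.
Step 4: lead(2x³ − 9) ÷ lead(D) = 2x³ ÷ 2x³ = 1. Subtract (1)·D = 2x³ + 5x − 7. Remainder: −5x − 2.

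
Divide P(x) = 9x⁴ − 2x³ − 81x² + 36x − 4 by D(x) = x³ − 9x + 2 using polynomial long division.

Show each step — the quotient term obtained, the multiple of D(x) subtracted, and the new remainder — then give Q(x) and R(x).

Q(x) = 9x − 2; R(x) = 0

Step 1: lead(9x⁴ − 2x³ − 81x² + 36x − 4) ÷ lead(D) = 9x⁴ ÷ x³ = 9x. Subtract (9x)·D = 9x⁴ − 81x² + 18x. Remainder: −2x³ + 18x − 4.
Step 2: lead(−2x³ + 18x − 4) ÷ lead(D) = −2x³ ÷ x³ = −2. Subtract (−2)·D = −2x³ + 18x − 4. Remainder: 0.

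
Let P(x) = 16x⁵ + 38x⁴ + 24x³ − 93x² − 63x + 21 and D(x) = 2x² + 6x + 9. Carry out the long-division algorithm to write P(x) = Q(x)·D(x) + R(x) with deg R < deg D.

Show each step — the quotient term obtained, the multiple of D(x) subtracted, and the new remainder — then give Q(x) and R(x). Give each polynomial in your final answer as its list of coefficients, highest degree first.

Step 1: lead(16x⁵ + 38x⁴ + 24x³ − 93x² − 63x + 21) ÷ lead(D) = 16x⁵ ÷ 2x² = 8x³. Subtract (8x³)·D = 16x⁵ + 48x⁴ + 72x³. Remainder: −10x⁴ − 48x³ − 93x² − 63x + 21.
Step 2: lead(−10x⁴ − 48x³ − 93x² − 63x + 21) ÷ lead(D) = −10x⁴ ÷ 2x² = −5x². Subtract (−5x²)·D = −10x⁴ − 30x³ − 45x². Remainder: −18x³ − 48x² − 63x + 21.
Step 3: lead(−18x³ − 48x² − 63x + 21) ÷ lead(D) = −18x³ ÷ 2x² = −9x. Subtract (−9x)·D = −18x³ − 54x² − 81x. Remainder: 6x² + 18x + 21.
Step 4: lead(6x² + 18x + 21) ÷ lead(D) = 6x² ÷ 2x² = 3. Subtract (3)·D = 6x² + 18x + 27. Remainder: −6.

Q = [8, -5, -9, 3]; R = [-6]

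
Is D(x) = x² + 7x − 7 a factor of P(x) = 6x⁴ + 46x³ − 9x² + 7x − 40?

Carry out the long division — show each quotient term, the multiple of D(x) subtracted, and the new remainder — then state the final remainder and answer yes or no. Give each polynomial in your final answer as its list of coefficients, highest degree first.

Step 1: lead(6x⁴ + 46x³ − 9x² + 7x − 40) ÷ lead(D) = 6x⁴ ÷ x² = 6x². Subtract (6x²)·D = 6x⁴ + 42x³ − 42x². Remainder: 4x³ + 33x² + 7x − 40.
Step 2: lead(4x³ + 33x² + 7x − 40) ÷ lead(D) = 4x³ ÷ x² = 4x. Subtract (4x)·D = 4x³ + 28x² − 28x. Remainder: 5x² + 35x − 40.
Step 3: lead(5x² + 35x − 40) ÷ lead(D) = 5x² ÷ x² = 5. Subtract (5)·D = 5x² + 35x − 35. Remainder: −5.

R = [-5], so D(x) is not a factor of P(x). no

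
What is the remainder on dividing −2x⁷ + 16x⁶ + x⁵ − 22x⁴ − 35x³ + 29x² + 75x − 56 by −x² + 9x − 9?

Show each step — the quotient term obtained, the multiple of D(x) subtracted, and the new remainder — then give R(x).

R(x) = 3x + 7

Step 1: lead(−2x⁷ + 16x⁶ + x⁵ − 22x⁴ − 35x³ + 29x² + 75x − 56) ÷ lead(D) = −2x⁷ ÷ −x² = 2x⁵. Subtract (2x⁵)·D = −2x⁷ + 18x⁶ − 18x⁵. Remainder: −2x⁶ + 19x⁵ − 22x⁴ − 35x³ + 29x² + 75x − 56.
Step 2: lead(−2x⁶ + 19x⁵ − 22x⁴ − 35x³ + 29x² + 75x − 56) ÷ lead(D) = −2x⁶ ÷ −x² = 2x⁴. Subtract (2x⁴)·D = −2x⁶ + 18x⁵ − 18x⁴. Remainder: x⁵ − 4x⁴ − 35x³ + 29x² + 75x − 56.
Step 3: lead(x⁵ − 4x⁴ − 35x³ + 29x² + 75x − 56) ÷ lead(D) = x⁵ ÷ −x² = −x³. Subtract (−x³)·D = x⁵ − 9x⁴ + 9x³. Remainder: 5x⁴ − 44x³ + 29x² + 75x − 56.
Step 4: lead(5x⁴ − 44x³ + 29x² + 75x − 56) ÷ lead(D) = 5x⁴ ÷ −x² = −5x². Subtract (−5x²)·D = 5x⁴ − 45x³ + 45x². Remainder: x³ − 16x² + 75x − 56.
Step 5: lead(x³ − 16x² + 75x − 56) ÷ lead(D) = x³ ÷ −x² = −x. Subtract (−x)·D = x³ − 9x² + 9x. Remainder: −7x² + 66x − 56.
Step 6: lead(−7x² + 66x − 56) ÷ lead(D) = −7x² ÷ −x² = 7. Subtract (7)·D = −7x² + 63x − 63. Remainder: 3x + 7.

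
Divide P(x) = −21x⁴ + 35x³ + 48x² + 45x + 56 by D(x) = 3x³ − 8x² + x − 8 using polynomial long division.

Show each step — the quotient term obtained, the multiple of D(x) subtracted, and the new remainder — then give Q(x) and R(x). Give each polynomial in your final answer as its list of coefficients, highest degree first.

Q = [-7, -7]; R = [-1, -4, 0]

Step 1: lead(−21x⁴ + 35x³ + 48x² + 45x + 56) ÷ lead(D) = −21x⁴ ÷ 3x³ = −7x. Subtract (−7x)·D = −21x⁴ + 56x³ − 7x² + 56x. Remainder: −21x³ + 55x² − 11x + 56.
Step 2: lead(−21x³ + 55x² − 11x + 56) ÷ lead(D) = −21x³ ÷ 3x³ = −7. Subtract (−7)·D = −21x³ + 56x² − 7x + 56. Remainder: −x² − 4x.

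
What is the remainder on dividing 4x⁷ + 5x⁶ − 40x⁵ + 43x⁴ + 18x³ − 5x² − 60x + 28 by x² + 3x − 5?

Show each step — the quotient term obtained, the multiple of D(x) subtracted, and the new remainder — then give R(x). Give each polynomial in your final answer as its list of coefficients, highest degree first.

R = [-8, 8]

Step 1: lead(4x⁷ + 5x⁶ − 40x⁵ + 43x⁴ + 18x³ − 5x² − 60x + 28) ÷ lead(D) = 4x⁷ ÷ x² = 4x⁵. Subtract (4x⁵)·D = 4x⁷ + 12x⁶ − 20x⁵. Remainder: −7x⁶ − 20x⁵ + 43x⁴ + 18x³ − 5x² − 60x + 28.
Step 2: lead(−7x⁶ − 20x⁵ + 43x⁴ + 18x³ − 5x² − 60x + 28) ÷ lead(D) = −7x⁶ ÷ x² = −7x⁴. Subtract (−7x⁴)·D = −7x⁶ − 21x⁵ + 35x⁴. Remainder: x⁵ + 8x⁴ + 18x³ − 5x² − 60x + 28.
Step 3: lead(x⁵ + 8x⁴ + 18x³ − 5x² − 60x + 28) ÷ lead(D) = x⁵ ÷ x² = x³. Subtract (x³)·D = x⁵ + 3x⁴ − 5x³. Remainder: 5x⁴ + 23x³ − 5x² − 60x + 28.
Step 4: lead(5x⁴ + 23x³ − 5x² − 60x + 28) ÷ lead(D) = 5x⁴ ÷ x² = 5x². Subtract (5x²)·D = 5x⁴ + 15x³ − 25x². Remainder: 8x³ + 20x² − 60x + 28.
Step 5: lead(8x³ + 20x² − 60x + 28) ÷ lead(D) = 8x³ ÷ x² = 8x. Subtract (8x)·D = 8x³ + 24x² − 40x. Remainder: −4x² − 20x + 28.
Step 6: lead(−4x² − 20x + 28) ÷ lead(D) = −4x² ÷ x² = −4. Subtract (−4)·D = −4x² − 12x + 20. Remainder: −8x + 8.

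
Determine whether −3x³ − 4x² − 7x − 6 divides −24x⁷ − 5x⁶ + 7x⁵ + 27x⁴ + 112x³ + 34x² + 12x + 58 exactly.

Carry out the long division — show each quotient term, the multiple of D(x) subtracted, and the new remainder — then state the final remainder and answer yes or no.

R(x) = −3x + 4, so D(x) is not a factor of P(x). no

Step 1: lead(−24x⁷ − 5x⁶ + 7x⁵ + 27x⁴ + 112x³ + 34x² + 12x + 58) ÷ lead(D) = −24x⁷ ÷ −3x³ = 8x⁴. Subtract (8x⁴)·D = −24x⁷ − 32x⁶ − 56x⁵ − 48x⁴. Remainder: 27x⁶ + 63x⁵ + 75x⁴ + 112x³ + 34x² + 12x + 58.
Step 2: lead(27x⁶ + 63x⁵ + 75x⁴ + 112x³ + 34x² + 12x + 58) ÷ lead(D) = 27x⁶ ÷ −3x³ = −9x³. Subtract (−9x³)·D = 27x⁶ + 36x⁵ + 63x⁴ + 54x³. Remainder: 27x⁵ + 12x⁴ + 58x³ + 34x² + 12x + 58.
Step 3: lead(27x⁵ + 12x⁴ + 58x³ + 34x² + 12x + 58) ÷ lead(D) = 27x⁵ ÷ −3x³ = −9x². Subtract (−9x²)·D = 27x⁵ + 36x⁴ + 63x³ + 54x². Remainder: −24x⁴ − 5x³ − 20x² + 12x + 58.
Step 4: lead(−24x⁴ − 5x³ − 20x² + 12x + 58) ÷ lead(D) = −24x⁴ ÷ −3x³ = 8x. Subtract (8x)·D = −24x⁴ − 32x³ − 56x² − 48x. Remainder: 27x³ + 36x² + 60x + 58.
Step 5: lead(27x³ + 36x² + 60x + 58) ÷ lead(D) = 27x³ ÷ −3x³ = −9. Subtract (−9)·D = 27x³ + 36x² + 63x + 54. Remainder: −3x + 4.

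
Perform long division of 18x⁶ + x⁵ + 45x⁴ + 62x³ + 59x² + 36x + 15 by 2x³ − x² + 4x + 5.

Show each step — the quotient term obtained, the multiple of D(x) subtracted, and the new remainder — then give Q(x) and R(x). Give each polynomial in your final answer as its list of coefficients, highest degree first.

Q = [9, 5, 7, 2]; R = [8, -7, 5]

Step 1: lead(18x⁶ + x⁵ + 45x⁴ + 62x³ + 59x² + 36x + 15) ÷ lead(D) = 18x⁶ ÷ 2x³ = 9x³. Subtract (9x³)·D = 18x⁶ − 9x⁵ + 36x⁴ + 45x³. Remainder: 10x⁵ + 9x⁴ + 17x³ + 59x² + 36x + 15.
Step 2: lead(10x⁵ + 9x⁴ + 17x³ + 59x² + 36x + 15) ÷ lead(D) = 10x⁵ ÷ 2x³ = 5x². Subtract (5x²)·D = 10x⁵ − 5x⁴ + 20x³ + 25x². Remainder: 14x⁴ − 3x³ + 34x² + 36x + 15.
Step 3: lead(14x⁴ − 3x³ + 34x² + 36x + 15) ÷ lead(D) = 14x⁴ ÷ 2x³ = 7x. Subtract (7x)·D = 14x⁴ − 7x³ + 28x² + 35x. Remainder: 4x³ + 6x² + x + 15.
Step 4: lead(4x³ + 6x² + x + 15) ÷ lead(D) = 4x³ ÷ 2x³ = 2. Subtract (2)·D = 4x³ − 2x² + 8x + 10. Remainder: 8x² − 7x + 5.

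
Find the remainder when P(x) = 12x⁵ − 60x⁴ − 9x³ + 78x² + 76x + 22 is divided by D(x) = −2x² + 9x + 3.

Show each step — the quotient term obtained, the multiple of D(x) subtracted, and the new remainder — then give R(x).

R(x) = −5x + 4

Step 1: lead(12x⁵ − 60x⁴ − 9x³ + 78x² + 76x + 22) ÷ lead(D) = 12x⁵ ÷ −2x² = −6x³. Subtract (−6x³)·D = 12x⁵ − 54x⁴ − 18x³. Remainder: −6x⁴ + 9x³ + 78x² + 76x + 22.
Step 2: lead(−6x⁴ + 9x³ + 78x² + 76x + 22) ÷ lead(D) = −6x⁴ ÷ −2x² = 3x². Subtract (3x²)·D = −6x⁴ + 27x³ + 9x². Remainder: −18x³ + 69x² + 76x + 22.
Step 3: lead(−18x³ + 69x² + 76x + 22) ÷ lead(D) = −18x³ ÷ −2x² = 9x. Subtract (9x)·D = −18x³ + 81x² + 27x. Remainder: −12x² + 49x + 22.
Step 4: lead(−12x² + 49x + 22) ÷ lead(D) = −12x² ÷ −2x² = 6. Subtract (6)·D = −12x² + 54x + 18. Remainder: −5x + 4.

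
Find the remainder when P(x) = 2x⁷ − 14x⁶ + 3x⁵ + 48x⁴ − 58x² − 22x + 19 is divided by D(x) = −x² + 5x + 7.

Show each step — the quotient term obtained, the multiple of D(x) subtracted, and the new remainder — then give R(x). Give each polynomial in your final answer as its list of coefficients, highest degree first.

Step 1: lead(2x⁷ − 14x⁶ + 3x⁵ + 48x⁴ − 58x² − 22x + 19) ÷ lead(D) = 2x⁷ ÷ −x² = −2x⁵. Subtract (−2x⁵)·D = 2x⁷ − 10x⁶ − 14x⁵. Remainder: −4x⁶ + 17x⁵ + 48x⁴ − 58x² − 22x + 19.
Step 2: lead(−4x⁶ + 17x⁵ + 48x⁴ − 58x² − 22x + 19) ÷ lead(D) = −4x⁶ ÷ −x² = 4x⁴. Subtract (4x⁴)·D = −4x⁶ + 20x⁵ + 28x⁴. Remainder: −3x⁵ + 20x⁴ − 58x² − 22x + 19.
Step 3: lead(−3x⁵ + 20x⁴ − 58x² − 22x + 19) ÷ lead(D) = −3x⁵ ÷ −x² = 3x³. Subtract (3x³)·D = −3x⁵ + 15x⁴ + 21x³. Remainder: 5x⁴ − 21x³ − 58x² − 22x + 19.
Step 4: lead(5x⁴ − 21x³ − 58x² − 22x + 19) ÷ lead(D) = 5x⁴ ÷ −x² = −5x². Subtract (−5x²)·D = 5x⁴ − 25x³ − 35x². Remainder: 4x³ − 23x² − 22x + 19.
Step 5: lead(4x³ − 23x² − 22x + 19) ÷ lead(D) = 4x³ ÷ −x² = −4x. Subtract (−4x)·D = 4x³ − 20x² − 28x. Remainder: −3x² + 6x + 19.
Step 6: lead(−3x² + 6x + 19) ÷ lead(D) = −3x² ÷ −x² = 3. Subtract (3)·D = −3x² + 15x + 21. Remainder: −9x − 2.

R = [-9, -2]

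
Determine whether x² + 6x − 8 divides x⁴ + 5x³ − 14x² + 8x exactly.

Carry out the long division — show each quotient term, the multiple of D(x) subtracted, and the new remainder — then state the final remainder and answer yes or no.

Step 1: lead(x⁴ + 5x³ − 14x² + 8x) ÷ lead(D) = x⁴ ÷ x² = x². Subtract (x²)·D = x⁴ + 6x³ − 8x². Remainder: −x³ − 6x² + 8x.
Step 2: lead(−x³ − 6x² + 8x) ÷ lead(D) = −x³ ÷ x² = −x. Subtract (−x)·D = −x³ − 6x² + 8x. Remainder: 0.

R(x) = 0, so D(x) is a factor of P(x). yes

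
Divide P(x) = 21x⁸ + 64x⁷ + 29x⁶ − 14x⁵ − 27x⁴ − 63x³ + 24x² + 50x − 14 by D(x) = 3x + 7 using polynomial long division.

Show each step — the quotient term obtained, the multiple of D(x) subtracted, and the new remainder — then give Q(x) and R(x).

Step 1: lead(21x⁸ + 64x⁷ + 29x⁶ − 14x⁵ − 27x⁴ − 63x³ + 24x² + 50x − 14) ÷ lead(D) = 21x⁸ ÷ 3x = 7x⁷. Subtract (7x⁷)·D = 21x⁸ + 49x⁷. Remainder: 15x⁷ + 29x⁶ − 14x⁵ − 27x⁴ − 63x³ + 24x² + 50x − 14.
Step 2: lead(15x⁷ + 29x⁶ − 14x⁵ − 27x⁴ − 63x³ + 24x² + 50x − 14) ÷ lead(D) = 15x⁷ ÷ 3x = 5x⁶. Subtract (5x⁶)·D = 15x⁷ + 35x⁶. Remainder: −6x⁶ − 14x⁵ − 27x⁴ − 63x³ + 24x² + 50x − 14.
Step 3: lead(−6x⁶ − 14x⁵ − 27x⁴ − 63x³ + 24x² + 50x − 14) ÷ lead(D) = −6x⁶ ÷ 3x = −2x⁵. Subtract (−2x⁵)·D = −6x⁶ − 14x⁵. Remainder: −27x⁴ − 63x³ + 24x² + 50x − 14.
Step 4: lead(−27x⁴ − 63x³ + 24x² + 50x − 14) ÷ lead(D) = −27x⁴ ÷ 3x = −9x³. Subtract (−9x³)·D = −27x⁴ − 63x³. Remainder: 24x² + 50x − 14.
Step 5: lead(24x² + 50x − 14) ÷ lead(D) = 24x² ÷ 3x = 8x. Subtract (8x)·D = 24x² + 56x. Remainder: −6x − 14.
Step 6: lead(−6x − 14) ÷ lead(D) = −6x ÷ 3x = −2. Subtract (−2)·D = −6x − 14. Remainder: 0.

Q(x) = 7x⁷ + 5x⁶ − 2x⁵ − 9x³ + 8x − 2; R(x) = 0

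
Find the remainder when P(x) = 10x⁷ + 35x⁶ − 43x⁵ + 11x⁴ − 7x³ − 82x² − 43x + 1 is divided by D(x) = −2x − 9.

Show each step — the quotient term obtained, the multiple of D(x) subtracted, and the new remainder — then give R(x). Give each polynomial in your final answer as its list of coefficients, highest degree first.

Step 1: lead(10x⁷ + 35x⁶ − 43x⁵ + 11x⁴ − 7x³ − 82x² − 43x + 1) ÷ lead(D) = 10x⁷ ÷ −2x = −5x⁶. Subtract (−5x⁶)·D = 10x⁷ + 45x⁶. Remainder: −10x⁶ − 43x⁵ + 11x⁴ − 7x³ − 82x² − 43x + 1.
Step 2: lead(−10x⁶ − 43x⁵ + 11x⁴ − 7x³ − 82x² − 43x + 1) ÷ lead(D) = −10x⁶ ÷ −2x = 5x⁵. Subtract (5x⁵)·D = −10x⁶ − 45x⁵. Remainder: 2x⁵ + 11x⁴ − 7x³ − 82x² − 43x + 1.
Step 3: lead(2x⁵ + 11x⁴ − 7x³ − 82x² − 43x + 1) ÷ lead(D) = 2x⁵ ÷ −2x = −x⁴. Subtract (−x⁴)·D = 2x⁵ + 9x⁴. Remainder: 2x⁴ − 7x³ − 82x² − 43x + 1.
Step 4: lead(2x⁴ − 7x³ − 82x² − 43x + 1) ÷ lead(D) = 2x⁴ ÷ −2x = −x³. Subtract (−x³)·D = 2x⁴ + 9x³. Remainder: −16x³ − 82x² − 43x + 1.
Step 5: lead(−16x³ − 82x² − 43x + 1) ÷ lead(D) = −16x³ ÷ −2x = 8x². Subtract (8x²)·D = −16x³ − 72x². Remainder: −10x² − 43x + 1.
Step 6: lead(−10x² − 43x + 1) ÷ lead(D) = −10x² ÷ −2x = 5x. Subtract (5x)·D = −10x² − 45x. Remainder: 2x + 1.
Step 7: lead(2x + 1) ÷ lead(D) = 2x ÷ −2x = −1. Subtract (−1)·D = 2x + 9. Remainder: −8.

R = [-8]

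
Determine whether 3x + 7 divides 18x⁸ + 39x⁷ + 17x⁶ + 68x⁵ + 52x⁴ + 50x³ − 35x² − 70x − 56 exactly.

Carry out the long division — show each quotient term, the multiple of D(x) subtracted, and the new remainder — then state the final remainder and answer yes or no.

R(x) = −7, so D(x) is not a factor of P(x). no

Step 1: lead(18x⁸ + 39x⁷ + 17x⁶ + 68x⁵ + 52x⁴ + 50x³ − 35x² − 70x − 56) ÷ lead(D) = 18x⁸ ÷ 3x = 6x⁷. Subtract (6x⁷)·D = 18x⁸ + 42x⁷. Remainder: −3x⁷ + 17x⁶ + 68x⁵ + 52x⁴ + 50x³ − 35x² − 70x − 56.
Step 2: lead(−3x⁷ + 17x⁶ + 68x⁵ + 52x⁴ + 50x³ − 35x² − 70x − 56) ÷ lead(D) = −3x⁷ ÷ 3x = −x⁶. Subtract (−x⁶)·D = −3x⁷ − 7x⁶. Remainder: 24x⁶ + 68x⁵ + 52x⁴ + 50x³ − 35x² − 70x − 56.
Step 3: lead(24x⁶ + 68x⁵ + 52x⁴ + 50x³ − 35x² − 70x − 56) ÷ lead(D) = 24x⁶ ÷ 3x = 8x⁵. Subtract (8x⁵)·D = 24x⁶ + 56x⁵. Remainder: 12x⁵ + 52x⁴ + 50x³ − 35x² − 70x − 56.
Step 4: lead(12x⁵ + 52x⁴ + 50x³ − 35x² − 70x − 56) ÷ lead(D) = 12x⁵ ÷ 3x = 4x⁴. Subtract (4x⁴)·D = 12x⁵ + 28x⁴. Remainder: 24x⁴ + 50x³ − 35x² − 70x − 56.
Step 5: lead(24x⁴ + 50x³ − 35x² − 70x − 56) ÷ lead(D) = 24x⁴ ÷ 3x = 8x³. Subtract (8x³)·D = 24x⁴ + 56x³. Remainder: −6x³ − 35x² − 70x − 56.
Step 6: lead(−6x³ − 35x² − 70x − 56) ÷ lead(D) = −6x³ ÷ 3x = −2x². Subtract (−2x²)·D = −6x³ − 14x². Remainder: −21x² − 70x − 56.
Step 7: lead(−21x² − 70x − 56) ÷ lead(D) = −21x² ÷ 3x = −7x. Subtract (−7x)·D = −21x² − 49x. Remainder: −21x − 56.
Step 8: lead(−21x − 56) ÷ lead(D) = −21x ÷ 3x = −7. Subtract (−7)·D = −21x − 49. Remainder: −7.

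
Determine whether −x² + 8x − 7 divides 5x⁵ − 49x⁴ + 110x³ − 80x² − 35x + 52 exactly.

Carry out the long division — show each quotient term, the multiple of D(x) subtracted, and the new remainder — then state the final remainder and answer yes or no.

R(x) = 3, so D(x) is not a factor of P(x). no

Step 1: lead(5x⁵ − 49x⁴ + 110x³ − 80x² − 35x + 52) ÷ lead(D) = 5x⁵ ÷ −x² = −5x³. Subtract (−5x³)·D = 5x⁵ − 40x⁴ + 35x³. Remainder: −9x⁴ + 75x³ − 80x² − 35x + 52.
Step 2: lead(−9x⁴ + 75x³ − 80x² − 35x + 52) ÷ lead(D) = −9x⁴ ÷ −x² = 9x². Subtract (9x²)·D = −9x⁴ + 72x³ − 63x². Remainder: 3x³ − 17x² − 35x + 52.
Step 3: lead(3x³ − 17x² − 35x + 52) ÷ lead(D) = 3x³ ÷ −x² = −3x. Subtract (−3x)·D = 3x³ − 24x² + 21x. Remainder: 7x² − 56x + 52.
Step 4: lead(7x² − 56x + 52) ÷ lead(D) = 7x² ÷ −x² = −7. Subtract (−7)·D = 7x² − 56x + 49. Remainder: 3.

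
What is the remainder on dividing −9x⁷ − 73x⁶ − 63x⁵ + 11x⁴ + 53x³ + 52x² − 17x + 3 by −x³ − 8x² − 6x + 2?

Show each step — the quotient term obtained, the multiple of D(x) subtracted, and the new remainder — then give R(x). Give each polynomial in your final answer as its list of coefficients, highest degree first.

R = [-9, 5]

Step 1: lead(−9x⁷ − 73x⁶ − 63x⁵ + 11x⁴ + 53x³ + 52x² − 17x + 3) ÷ lead(D) = −9x⁷ ÷ −x³ = 9x⁴. Subtract (9x⁴)·D = −9x⁷ − 72x⁶ − 54x⁵ + 18x⁴. Remainder: −x⁶ − 9x⁵ − 7x⁴ + 53x³ + 52x² − 17x + 3.
Step 2: lead(−x⁶ − 9x⁵ − 7x⁴ + 53x³ + 52x² − 17x + 3) ÷ lead(D) = −x⁶ ÷ −x³ = x³. Subtract (x³)·D = −x⁶ − 8x⁵ − 6x⁴ + 2x³. Remainder: −x⁵ − x⁴ + 51x³ + 52x² − 17x + 3.
Step 3: lead(−x⁵ − x⁴ + 51x³ + 52x² − 17x + 3) ÷ lead(D) = −x⁵ ÷ −x³ = x². Subtract (x²)·D = −x⁵ − 8x⁴ − 6x³ + 2x². Remainder: 7x⁴ + 57x³ + 50x² − 17x + 3.
Step 4: lead(7x⁴ + 57x³ + 50x² − 17x + 3) ÷ lead(D) = 7x⁴ ÷ −x³ = −7x. Subtract (−7x)·D = 7x⁴ + 56x³ + 42x² − 14x. Remainder: x³ + 8x² − 3x + 3.
Step 5: lead(x³ + 8x² − 3x + 3) ÷ lead(D) = x³ ÷ −x³ = −1. Subtract (−1)·D = x³ + 8x² + 6x − 2. Remainder: −9x + 5.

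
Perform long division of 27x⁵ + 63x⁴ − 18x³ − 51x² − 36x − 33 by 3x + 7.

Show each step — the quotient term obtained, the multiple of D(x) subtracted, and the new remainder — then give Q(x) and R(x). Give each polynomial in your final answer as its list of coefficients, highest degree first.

Q = [9, 0, -6, -3, -5]; R = [2]

Step 1: lead(27x⁵ + 63x⁴ − 18x³ − 51x² − 36x − 33) ÷ lead(D) = 27x⁵ ÷ 3x = 9x⁴. Subtract (9x⁴)·D = 27x⁵ + 63x⁴. Remainder: −18x³ − 51x² − 36x − 33.
Step 2: lead(−18x³ − 51x² − 36x − 33) ÷ lead(D) = −18x³ ÷ 3x = −6x². Subtract (−6x²)·D = −18x³ − 42x². Remainder: −9x² − 36x − 33.
Step 3: lead(−9x² − 36x − 33) ÷ lead(D) = −9x² ÷ 3x = −3x. Subtract (−3x)·D = −9x² − 21x. Remainder: −15x − 33.
Step 4: lead(−15x − 33) ÷ lead(D) = −15x ÷ 3x = −5. Subtract (−5)·D = −15x − 35. Remainder: 2.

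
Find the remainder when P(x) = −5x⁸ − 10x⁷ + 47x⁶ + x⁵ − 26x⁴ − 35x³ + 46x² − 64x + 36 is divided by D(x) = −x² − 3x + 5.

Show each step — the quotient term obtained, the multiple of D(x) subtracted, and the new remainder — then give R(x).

R(x) = −4

Step 1: lead(−5x⁸ − 10x⁷ + 47x⁶ + x⁵ − 26x⁴ − 35x³ + 46x² − 64x + 36) ÷ lead(D) = −5x⁸ ÷ −x² = 5x⁶. Subtract (5x⁶)·D = −5x⁸ − 15x⁷ + 25x⁶. Remainder: 5x⁷ + 22x⁶ + x⁵ − 26x⁴ − 35x³ + 46x² − 64x + 36.
Step 2: lead(5x⁷ + 22x⁶ + x⁵ − 26x⁴ − 35x³ + 46x² − 64x + 36) ÷ lead(D) = 5x⁷ ÷ −x² = −5x⁵. Subtract (−5x⁵)·D = 5x⁷ + 15x⁶ − 25x⁵. Remainder: 7x⁶ + 26x⁵ − 26x⁴ − 35x³ + 46x² − 64x + 36.
Step 3: lead(7x⁶ + 26x⁵ − 26x⁴ − 35x³ + 46x² − 64x + 36) ÷ lead(D) = 7x⁶ ÷ −x² = −7x⁴. Subtract (−7x⁴)·D = 7x⁶ + 21x⁵ − 35x⁴. Remainder: 5x⁵ + 9x⁴ − 35x³ + 46x² − 64x + 36.
Step 4: lead(5x⁵ + 9x⁴ − 35x³ + 46x² − 64x + 36) ÷ lead(D) = 5x⁵ ÷ −x² = −5x³. Subtract (−5x³)·D = 5x⁵ + 15x⁴ − 25x³. Remainder: −6x⁴ − 10x³ + 46x² − 64x + 36.
Step 5: lead(−6x⁴ − 10x³ + 46x² − 64x + 36) ÷ lead(D) = −6x⁴ ÷ −x² = 6x². Subtract (6x²)·D = −6x⁴ − 18x³ + 30x². Remainder: 8x³ + 16x² − 64x + 36.
Step 6: lead(8x³ + 16x² − 64x + 36) ÷ lead(D) = 8x³ ÷ −x² = −8x. Subtract (−8x)·D = 8x³ + 24x² − 40x. Remainder: −8x² − 24x + 36.
Step 7: lead(−8x² − 24x + 36) ÷ lead(D) = −8x² ÷ −x² = 8. Subtract (8)·D = −8x² − 24x + 40. Remainder: −4.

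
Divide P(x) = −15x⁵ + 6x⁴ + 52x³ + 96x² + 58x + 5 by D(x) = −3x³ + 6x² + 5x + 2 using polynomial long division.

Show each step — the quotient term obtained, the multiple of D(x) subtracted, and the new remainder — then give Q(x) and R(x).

Step 1: lead(−15x⁵ + 6x⁴ + 52x³ + 96x² + 58x + 5) ÷ lead(D) = −15x⁵ ÷ −3x³ = 5x². Subtract (5x²)·D = −15x⁵ + 30x⁴ + 25x³ + 10x². Remainder: −24x⁴ + 27x³ + 86x² + 58x + 5.
Step 2: lead(−24x⁴ + 27x³ + 86x² + 58x + 5) ÷ lead(D) = −24x⁴ ÷ −3x³ = 8x. Subtract (8x)·D = −24x⁴ + 48x³ + 40x² + 16x. Remainder: −21x³ + 46x² + 42x + 5.
Step 3: lead(−21x³ + 46x² + 42x + 5) ÷ lead(D) = −21x³ ÷ −3x³ = 7. Subtract (7)·D = −21x³ + 42x² + 35x + 14. Remainder: 4x² + 7x − 9.

Q(x) = 5x² + 8x + 7; R(x) = 4x² + 7x − 9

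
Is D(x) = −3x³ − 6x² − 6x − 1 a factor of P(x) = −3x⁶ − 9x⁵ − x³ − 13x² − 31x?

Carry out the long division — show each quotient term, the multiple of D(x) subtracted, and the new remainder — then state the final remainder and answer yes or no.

Step 1: lead(−3x⁶ − 9x⁵ − x³ − 13x² − 31x) ÷ lead(D) = −3x⁶ ÷ −3x³ = x³. Subtract (x³)·D = −3x⁶ − 6x⁵ − 6x⁴ − x³. Remainder: −3x⁵ + 6x⁴ − 13x² − 31x.
Step 2: lead(−3x⁵ + 6x⁴ − 13x² − 31x) ÷ lead(D) = −3x⁵ ÷ −3x³ = x². Subtract (x²)·D = −3x⁵ − 6x⁴ − 6x³ − x². Remainder: 12x⁴ + 6x³ − 12x² − 31x.
Step 3: lead(12x⁴ + 6x³ − 12x² − 31x) ÷ lead(D) = 12x⁴ ÷ −3x³ = −4x. Subtract (−4x)·D = 12x⁴ + 24x³ + 24x² + 4x. Remainder: −18x³ − 36x² − 35x.
Step 4: lead(−18x³ − 36x² − 35x) ÷ lead(D) = −18x³ ÷ −3x³ = 6. Subtract (6)·D = −18x³ − 36x² − 36x − 6. Remainder: x + 6.

R(x) = x + 6, so D(x) is not a factor of P(x). no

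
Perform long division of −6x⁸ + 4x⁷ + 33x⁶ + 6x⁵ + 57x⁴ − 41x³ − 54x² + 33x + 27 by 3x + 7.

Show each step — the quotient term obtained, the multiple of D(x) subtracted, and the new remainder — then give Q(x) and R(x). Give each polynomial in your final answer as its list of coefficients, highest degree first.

Q = [-2, 6, -3, 9, -2, -9, 3, 4]; R = [-1]

Step 1: lead(−6x⁸ + 4x⁷ + 33x⁶ + 6x⁵ + 57x⁴ − 41x³ − 54x² + 33x + 27) ÷ lead(D) = −6x⁸ ÷ 3x = −2x⁷. Subtract (−2x⁷)·D = −6x⁸ − 14x⁷. Remainder: 18x⁷ + 33x⁶ + 6x⁵ + 57x⁴ − 41x³ − 54x² + 33x + 27.
Step 2: lead(18x⁷ + 33x⁶ + 6x⁵ + 57x⁴ − 41x³ − 54x² + 33x + 27) ÷ lead(D) = 18x⁷ ÷ 3x = 6x⁶. Subtract (6x⁶)·D = 18x⁷ + 42x⁶. Remainder: −9x⁶ + 6x⁵ + 57x⁴ − 41x³ − 54x² + 33x + 27.
Step 3: lead(−9x⁶ + 6x⁵ + 57x⁴ − 41x³ − 54x² + 33x + 27) ÷ lead(D) = −9x⁶ ÷ 3x = −3x⁵. Subtract (−3x⁵)·D = −9x⁶ − 21x⁵. Remainder: 27x⁵ + 57x⁴ − 41x³ − 54x² + 33x + 27.
Step 4: lead(27x⁵ + 57x⁴ − 41x³ − 54x² + 33x + 27) ÷ lead(D) = 27x⁵ ÷ 3x = 9x⁴. Subtract (9x⁴)·D = 27x⁵ + 63x⁴. Remainder: −6x⁴ − 41x³ − 54x² + 33x + 27.
Step 5: lead(−6x⁴ − 41x³ − 54x² + 33x + 27) ÷ lead(D) = −6x⁴ ÷ 3x = −2x³. Subtract (−2x³)·D = −6x⁴ − 14x³. Remainder: −27x³ − 54x² + 33x + 27.
Step 6: lead(−27x³ − 54x² + 33x + 27) ÷ lead(D) = −27x³ ÷ 3x = −9x². Subtract (−9x²)·D = −27x³ − 63x². Remainder: 9x² + 33x + 27.
Step 7: lead(9x² + 33x + 27) ÷ lead(D) = 9x² ÷ 3x = 3x. Subtract (3x)·D = 9x² + 21x. Remainder: 12x + 27.
Step 8: lead(12x + 27) ÷ lead(D) = 12x ÷ 3x = 4. Subtract (4)·D = 12x + 28. Remainder: −1.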